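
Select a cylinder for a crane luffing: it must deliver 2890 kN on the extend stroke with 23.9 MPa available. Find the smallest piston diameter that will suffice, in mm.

Extension force acts on the full piston face: F = P × (π/4)D².
D = √(4F / (πP)) = √(4 × 2890 kN / (π × 23.9 MPa))

D ≈ 392 mm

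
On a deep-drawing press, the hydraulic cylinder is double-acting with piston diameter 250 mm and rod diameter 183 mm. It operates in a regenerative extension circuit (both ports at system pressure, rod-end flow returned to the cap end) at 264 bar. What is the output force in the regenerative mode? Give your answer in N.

F ≈ 6.94e5 N

With equal pressure on both faces, forces on the annular region cancel; the net push is pressure × rod cross-section.
Rod cross-section A_rod = π/4 × (183 mm)² = 26300 mm^2
F = P × A_rod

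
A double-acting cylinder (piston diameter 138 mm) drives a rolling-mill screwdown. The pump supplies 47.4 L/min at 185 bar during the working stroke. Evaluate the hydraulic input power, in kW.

Hydraulic power = P × Q

W ≈ 14.6 kW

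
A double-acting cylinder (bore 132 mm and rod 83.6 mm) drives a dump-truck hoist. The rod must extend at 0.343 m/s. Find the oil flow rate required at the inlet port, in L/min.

Cap-side area A_cap = π/4 × (132 mm)² = 13680 mm^2
Q = A × v

Q ≈ 282 L/min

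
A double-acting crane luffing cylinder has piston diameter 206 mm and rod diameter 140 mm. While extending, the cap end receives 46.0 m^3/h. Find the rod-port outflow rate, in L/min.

Q_out ≈ 413 L/min

Cap-side area A_cap = π/4 × (206 mm)² = 33330 mm^2
Rod-side annular area A_ann = π/4 × (206² − 140²) = 17940 mm^2
Piston speed v = Q_in/A_cap; rod-end outflow Q_out = v × A_ann = Q_in × A_ann/A_cap.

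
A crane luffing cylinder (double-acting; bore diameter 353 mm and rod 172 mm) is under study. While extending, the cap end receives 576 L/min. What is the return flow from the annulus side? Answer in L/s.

Q_out ≈ 7.32 L/s

Cap-side area A_cap = π/4 × (353 mm)² = 97870 mm^2
Rod-side annular area A_ann = π/4 × (353² − 172²) = 74630 mm^2
Piston speed v = Q_in/A_cap; rod-end outflow Q_out = v × A_ann = Q_in × A_ann/A_cap.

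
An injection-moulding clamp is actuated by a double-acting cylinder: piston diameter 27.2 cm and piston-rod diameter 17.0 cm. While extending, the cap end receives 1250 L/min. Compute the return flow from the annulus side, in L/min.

Q_out ≈ 762 L/min

Cap-side area A_cap = π/4 × (27.2 cm)² = 581.1 cm^2
Rod-side annular area A_ann = π/4 × (27.2² − 17.0²) = 354.1 cm^2
Piston speed v = Q_in/A_cap; rod-end outflow Q_out = v × A_ann = Q_in × A_ann/A_cap.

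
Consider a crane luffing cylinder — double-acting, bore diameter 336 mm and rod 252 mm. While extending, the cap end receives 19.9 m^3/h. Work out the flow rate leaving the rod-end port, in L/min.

Q_out ≈ 145 L/min

Cap-side area A_cap = π/4 × (336 mm)² = 88670 mm^2
Rod-side annular area A_ann = π/4 × (336² − 252²) = 38790 mm^2
Piston speed v = Q_in/A_cap; rod-end outflow Q_out = v × A_ann = Q_in × A_ann/A_cap.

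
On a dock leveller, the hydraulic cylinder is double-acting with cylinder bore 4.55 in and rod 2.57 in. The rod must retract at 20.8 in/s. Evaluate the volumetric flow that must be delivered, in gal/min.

Q ≈ 59.8 gal/min

Rod-side annular area A_ann = π/4 × (4.55² − 2.57²) = 11.07 in^2
Q = A × v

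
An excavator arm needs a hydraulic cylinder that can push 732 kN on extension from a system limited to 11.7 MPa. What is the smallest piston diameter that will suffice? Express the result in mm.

D ≈ 282 mm

Extension force acts on the full piston face: F = P × (π/4)D².
D = √(4F / (πP)) = √(4 × 732 kN / (π × 11.7 MPa))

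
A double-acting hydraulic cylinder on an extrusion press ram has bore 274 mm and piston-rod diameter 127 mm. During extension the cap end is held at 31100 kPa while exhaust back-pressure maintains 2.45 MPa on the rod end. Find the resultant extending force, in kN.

Cap-side area A_cap = π/4 × (274 mm)² = 58960 mm^2
Rod-side annular area A_ann = π/4 × (274² − 127²) = 46300 mm^2
Net thrust = P_cap·A_cap − P_rod·A_ann = 1834 kN − 113.4 kN

F ≈ 1720 kN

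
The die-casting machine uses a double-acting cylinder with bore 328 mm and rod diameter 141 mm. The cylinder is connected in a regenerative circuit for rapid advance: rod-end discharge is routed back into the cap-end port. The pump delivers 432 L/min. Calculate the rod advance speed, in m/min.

In regeneration the rod-end outflow joins the pump flow into the cap end, so the net volume the pump must supply per unit advance equals the rod cross-section area.
Rod cross-section A_rod = π/4 × (141 mm)² = 15610 mm^2
v = Q_pump / A_rod

v ≈ 27.7 m/min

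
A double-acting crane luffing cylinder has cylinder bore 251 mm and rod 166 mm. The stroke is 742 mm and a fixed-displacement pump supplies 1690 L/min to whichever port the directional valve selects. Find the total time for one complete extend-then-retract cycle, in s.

t ≈ 2.04 s

Cap-side area A_cap = π/4 × (251 mm)² = 49480 mm^2
Rod-side annular area A_ann = π/4 × (251² − 166²) = 27840 mm^2
t_ext = A_cap·L/Q = 1.303 s
t_ret = A_ann·L/Q = 0.7334 s
t_cycle = t_ext + t_ret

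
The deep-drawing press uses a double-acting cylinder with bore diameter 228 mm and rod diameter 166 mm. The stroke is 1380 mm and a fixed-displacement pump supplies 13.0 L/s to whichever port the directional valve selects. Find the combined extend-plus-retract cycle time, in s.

t ≈ 6.37 s

Cap-side area A_cap = π/4 × (228 mm)² = 40830 mm^2
Rod-side annular area A_ann = π/4 × (228² − 166²) = 19190 mm^2
t_ext = A_cap·L/Q = 4.334 s
t_ret = A_ann·L/Q = 2.037 s
t_cycle = t_ext + t_ret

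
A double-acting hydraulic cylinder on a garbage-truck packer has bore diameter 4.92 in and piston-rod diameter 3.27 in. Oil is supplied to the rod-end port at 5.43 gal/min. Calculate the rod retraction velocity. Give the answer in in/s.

v ≈ 1.97 in/s

Rod-side annular area A_ann = π/4 × (4.92² − 3.27²) = 10.61 in^2
Flow into the rod-end port fills the annular volume.
v = Q / A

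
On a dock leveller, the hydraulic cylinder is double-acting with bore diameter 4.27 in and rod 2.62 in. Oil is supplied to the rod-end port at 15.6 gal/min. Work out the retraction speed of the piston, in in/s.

Rod-side annular area A_ann = π/4 × (4.27² − 2.62²) = 8.929 in^2
Flow into the rod-end port fills the annular volume.
v = Q / A

v ≈ 6.73 in/s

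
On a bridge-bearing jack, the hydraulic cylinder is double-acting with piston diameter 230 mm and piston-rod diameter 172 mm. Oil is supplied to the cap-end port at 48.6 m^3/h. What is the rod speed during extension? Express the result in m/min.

Cap-side area A_cap = π/4 × (230 mm)² = 41550 mm^2
v = Q / A

v ≈ 19.5 m/min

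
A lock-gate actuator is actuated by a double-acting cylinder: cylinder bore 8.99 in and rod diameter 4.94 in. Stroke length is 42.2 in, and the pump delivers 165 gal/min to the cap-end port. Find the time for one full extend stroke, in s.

t ≈ 4.22 s

Cap-side area A_cap = π/4 × (8.99 in)² = 63.48 in^2
Swept volume V = A × L; t = V / Q = A·L / Q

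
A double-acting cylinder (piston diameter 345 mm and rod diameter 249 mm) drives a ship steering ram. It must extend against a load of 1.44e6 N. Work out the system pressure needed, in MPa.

P ≈ 15.4 MPa

Cap-side area A_cap = π/4 × (345 mm)² = 93480 mm^2
P = F / A = 1.44e6 N / A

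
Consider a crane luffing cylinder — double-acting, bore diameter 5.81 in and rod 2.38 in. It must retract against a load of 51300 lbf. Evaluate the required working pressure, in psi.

Rod-side annular area A_ann = π/4 × (5.81² − 2.38²) = 22.06 in^2
Retraction: pressure acts on the annular area.
P = F / A = 51300 lbf / A

P ≈ 2330 psi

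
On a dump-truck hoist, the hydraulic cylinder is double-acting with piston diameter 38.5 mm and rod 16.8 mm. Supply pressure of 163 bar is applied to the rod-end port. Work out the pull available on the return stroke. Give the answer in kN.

F ≈ 15.4 kN

Rod-side annular area A_ann = π/4 × (38.5² − 16.8²) = 942.5 mm^2
On retraction the pressure acts on the annular area (bore minus rod).
F = P × A_ann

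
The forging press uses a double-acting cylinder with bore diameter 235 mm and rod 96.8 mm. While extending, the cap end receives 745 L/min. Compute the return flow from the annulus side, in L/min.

Q_out ≈ 619 L/min

Cap-side area A_cap = π/4 × (235 mm)² = 43370 mm^2
Rod-side annular area A_ann = π/4 × (235² − 96.8²) = 36010 mm^2
Piston speed v = Q_in/A_cap; rod-end outflow Q_out = v × A_ann = Q_in × A_ann/A_cap.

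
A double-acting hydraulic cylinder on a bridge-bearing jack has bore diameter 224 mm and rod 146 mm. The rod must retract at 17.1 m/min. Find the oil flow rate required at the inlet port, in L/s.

Rod-side annular area A_ann = π/4 × (224² − 146²) = 22670 mm^2
Q = A × v

Q ≈ 6.46 L/s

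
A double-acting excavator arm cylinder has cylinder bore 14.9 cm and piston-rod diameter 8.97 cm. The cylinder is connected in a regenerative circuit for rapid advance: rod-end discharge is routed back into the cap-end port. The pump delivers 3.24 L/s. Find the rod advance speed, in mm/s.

In regeneration the rod-end outflow joins the pump flow into the cap end, so the net volume the pump must supply per unit advance equals the rod cross-section area.
Rod cross-section A_rod = π/4 × (8.97 cm)² = 63.19 cm^2
v = Q_pump / A_rod

v ≈ 513 mm/s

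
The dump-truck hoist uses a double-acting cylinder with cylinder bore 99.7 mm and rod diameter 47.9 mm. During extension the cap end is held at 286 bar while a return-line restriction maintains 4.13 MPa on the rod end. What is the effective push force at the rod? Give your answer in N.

F ≈ 1.98e5 N

Cap-side area A_cap = π/4 × (99.7 mm)² = 7807 mm^2
Rod-side annular area A_ann = π/4 × (99.7² − 47.9²) = 6005 mm^2
Net thrust = P_cap·A_cap − P_rod·A_ann = 2.233e5 N − 24800 N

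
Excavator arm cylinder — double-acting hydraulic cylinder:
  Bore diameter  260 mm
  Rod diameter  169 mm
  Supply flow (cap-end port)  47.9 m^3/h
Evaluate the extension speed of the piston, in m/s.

Cap-side area A_cap = π/4 × (260 mm)² = 53090 mm^2
v = Q / A

v ≈ 0.251 m/s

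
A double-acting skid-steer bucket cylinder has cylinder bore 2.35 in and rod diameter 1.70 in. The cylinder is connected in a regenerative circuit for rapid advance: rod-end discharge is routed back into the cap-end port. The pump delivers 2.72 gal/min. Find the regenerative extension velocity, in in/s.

In regeneration the rod-end outflow joins the pump flow into the cap end, so the net volume the pump must supply per unit advance equals the rod cross-section area.
Rod cross-section A_rod = π/4 × (1.70 in)² = 2.270 in^2
v = Q_pump / A_rod

v ≈ 4.61 in/s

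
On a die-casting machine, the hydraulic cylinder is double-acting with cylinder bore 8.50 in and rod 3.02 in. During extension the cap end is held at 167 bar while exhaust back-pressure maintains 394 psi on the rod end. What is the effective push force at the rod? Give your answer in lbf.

Cap-side area A_cap = π/4 × (8.50 in)² = 56.75 in^2
Rod-side annular area A_ann = π/4 × (8.50² − 3.02²) = 49.58 in^2
Net thrust = P_cap·A_cap − P_rod·A_ann = 1.374e5 lbf − 19540 lbf

F ≈ 1.18e5 lbf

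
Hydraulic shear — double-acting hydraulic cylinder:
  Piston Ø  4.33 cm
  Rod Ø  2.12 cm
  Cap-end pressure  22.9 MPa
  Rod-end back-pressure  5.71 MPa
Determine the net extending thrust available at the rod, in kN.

Cap-side area A_cap = π/4 × (4.33 cm)² = 14.73 cm^2
Rod-side annular area A_ann = π/4 × (4.33² − 2.12²) = 11.20 cm^2
Net thrust = P_cap·A_cap − P_rod·A_ann = 33.72 kN − 6.393 kN

F ≈ 27.3 kN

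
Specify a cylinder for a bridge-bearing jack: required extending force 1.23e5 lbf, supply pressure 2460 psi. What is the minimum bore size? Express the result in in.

Extension force acts on the full piston face: F = P × (π/4)D².
D = √(4F / (πP)) = √(4 × 1.23e5 lbf / (π × 2460 psi))

D ≈ 7.98 in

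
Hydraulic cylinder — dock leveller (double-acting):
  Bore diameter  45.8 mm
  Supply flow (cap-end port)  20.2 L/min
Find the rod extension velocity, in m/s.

v ≈ 0.204 m/s

Cap-side area A_cap = π/4 × (45.8 mm)² = 1647 mm^2
v = Q / A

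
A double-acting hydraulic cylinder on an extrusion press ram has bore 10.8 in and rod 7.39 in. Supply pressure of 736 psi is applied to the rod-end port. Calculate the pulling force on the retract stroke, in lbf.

F ≈ 35900 lbf

Rod-side annular area A_ann = π/4 × (10.8² − 7.39²) = 48.72 in^2
On retraction the pressure acts on the annular area (bore minus rod).
F = P × A_ann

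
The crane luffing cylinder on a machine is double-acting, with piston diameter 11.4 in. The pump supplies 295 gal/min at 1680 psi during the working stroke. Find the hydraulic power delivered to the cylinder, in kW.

Hydraulic power = P × Q

W ≈ 216 kW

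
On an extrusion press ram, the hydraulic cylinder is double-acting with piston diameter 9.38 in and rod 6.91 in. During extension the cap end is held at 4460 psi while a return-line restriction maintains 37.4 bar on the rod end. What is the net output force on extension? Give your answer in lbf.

Cap-side area A_cap = π/4 × (9.38 in)² = 69.10 in^2
Rod-side annular area A_ann = π/4 × (9.38² − 6.91²) = 31.60 in^2
Net thrust = P_cap·A_cap − P_rod·A_ann = 3.082e5 lbf − 17140 lbf

F ≈ 2.91e5 lbf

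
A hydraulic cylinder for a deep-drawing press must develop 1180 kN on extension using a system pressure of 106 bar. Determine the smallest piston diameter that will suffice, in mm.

D ≈ 376 mm

Extension force acts on the full piston face: F = P × (π/4)D².
D = √(4F / (πP)) = √(4 × 1180 kN / (π × 106 bar))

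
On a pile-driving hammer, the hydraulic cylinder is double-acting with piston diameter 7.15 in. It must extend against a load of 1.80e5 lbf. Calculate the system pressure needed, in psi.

Cap-side area A_cap = π/4 × (7.15 in)² = 40.15 in^2
P = F / A = 1.80e5 lbf / A

P ≈ 4480 psi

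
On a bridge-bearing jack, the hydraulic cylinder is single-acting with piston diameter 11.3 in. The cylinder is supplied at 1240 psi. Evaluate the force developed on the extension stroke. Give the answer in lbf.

Cap-side area A_cap = π/4 × (11.3 in)² = 100.3 in^2
F = P × A_cap = 1240 psi × A_cap

F ≈ 1.24e5 lbf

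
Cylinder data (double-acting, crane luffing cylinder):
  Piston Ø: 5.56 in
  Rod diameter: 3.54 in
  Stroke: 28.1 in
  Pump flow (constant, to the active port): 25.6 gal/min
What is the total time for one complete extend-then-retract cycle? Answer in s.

t ≈ 11.0 s

Cap-side area A_cap = π/4 × (5.56 in)² = 24.28 in^2
Rod-side annular area A_ann = π/4 × (5.56² − 3.54²) = 14.44 in^2
t_ext = A_cap·L/Q = 6.922 s
t_ret = A_ann·L/Q = 4.116 s
t_cycle = t_ext + t_ret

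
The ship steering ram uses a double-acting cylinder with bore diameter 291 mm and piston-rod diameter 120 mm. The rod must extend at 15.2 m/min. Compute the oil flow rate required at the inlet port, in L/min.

Cap-side area A_cap = π/4 × (291 mm)² = 66510 mm^2
Q = A × v

Q ≈ 1010 L/min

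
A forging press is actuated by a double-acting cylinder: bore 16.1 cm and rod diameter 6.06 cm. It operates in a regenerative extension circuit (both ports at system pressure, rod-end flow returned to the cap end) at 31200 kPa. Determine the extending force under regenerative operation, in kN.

F ≈ 90.0 kN

With equal pressure on both faces, forces on the annular region cancel; the net push is pressure × rod cross-section.
Rod cross-section A_rod = π/4 × (6.06 cm)² = 28.84 cm^2
F = P × A_rod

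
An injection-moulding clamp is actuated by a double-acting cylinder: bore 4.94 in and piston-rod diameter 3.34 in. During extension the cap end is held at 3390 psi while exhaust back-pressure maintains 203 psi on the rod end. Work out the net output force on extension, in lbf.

F ≈ 62900 lbf

Cap-side area A_cap = π/4 × (4.94 in)² = 19.17 in^2
Rod-side annular area A_ann = π/4 × (4.94² − 3.34²) = 10.40 in^2
Net thrust = P_cap·A_cap − P_rod·A_ann = 64970 lbf − 2112 lbf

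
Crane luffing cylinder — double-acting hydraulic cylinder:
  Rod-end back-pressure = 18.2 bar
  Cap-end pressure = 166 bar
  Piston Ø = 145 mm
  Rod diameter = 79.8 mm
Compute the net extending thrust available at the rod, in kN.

F ≈ 253 kN

Cap-side area A_cap = π/4 × (145 mm)² = 16510 mm^2
Rod-side annular area A_ann = π/4 × (145² − 79.8²) = 11510 mm^2
Net thrust = P_cap·A_cap − P_rod·A_ann = 274.1 kN − 20.95 kN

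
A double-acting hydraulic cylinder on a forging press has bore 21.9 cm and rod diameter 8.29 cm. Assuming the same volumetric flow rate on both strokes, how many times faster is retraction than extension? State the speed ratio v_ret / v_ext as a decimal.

v_ret/v_ext ≈ 1.17

Cap-side area A_cap = π/4 × (21.9 cm)² = 376.7 cm^2
Rod-side annular area A_ann = π/4 × (21.9² − 8.29²) = 322.7 cm^2
For equal Q, v ∝ 1/A, so v_ret/v_ext = A_cap/A_ann.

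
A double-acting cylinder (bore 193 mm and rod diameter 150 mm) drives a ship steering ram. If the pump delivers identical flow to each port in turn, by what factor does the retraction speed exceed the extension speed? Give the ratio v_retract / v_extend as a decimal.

Cap-side area A_cap = π/4 × (193 mm)² = 29260 mm^2
Rod-side annular area A_ann = π/4 × (193² − 150²) = 11580 mm^2
For equal Q, v ∝ 1/A, so v_ret/v_ext = A_cap/A_ann.

v_ret/v_ext ≈ 2.53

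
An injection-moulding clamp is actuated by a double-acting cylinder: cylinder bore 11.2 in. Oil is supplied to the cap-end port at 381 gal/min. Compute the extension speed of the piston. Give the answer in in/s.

v ≈ 14.9 in/s

Cap-side area A_cap = π/4 × (11.2 in)² = 98.52 in^2
v = Q / A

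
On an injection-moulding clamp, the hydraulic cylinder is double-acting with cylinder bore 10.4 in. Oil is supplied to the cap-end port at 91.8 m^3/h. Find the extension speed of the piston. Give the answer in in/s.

Cap-side area A_cap = π/4 × (10.4 in)² = 84.95 in^2
v = Q / A

v ≈ 18.3 in/s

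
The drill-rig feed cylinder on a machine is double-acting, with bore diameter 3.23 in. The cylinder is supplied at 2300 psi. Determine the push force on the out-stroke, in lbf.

Cap-side area A_cap = π/4 × (3.23 in)² = 8.194 in^2
F = P × A_cap = 2300 psi × A_cap

F ≈ 18800 lbf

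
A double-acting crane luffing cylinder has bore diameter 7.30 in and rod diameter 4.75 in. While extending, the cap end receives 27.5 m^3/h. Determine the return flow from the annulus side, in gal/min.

Cap-side area A_cap = π/4 × (7.30 in)² = 41.85 in^2
Rod-side annular area A_ann = π/4 × (7.30² − 4.75²) = 24.13 in^2
Piston speed v = Q_in/A_cap; rod-end outflow Q_out = v × A_ann = Q_in × A_ann/A_cap.

Q_out ≈ 69.8 gal/min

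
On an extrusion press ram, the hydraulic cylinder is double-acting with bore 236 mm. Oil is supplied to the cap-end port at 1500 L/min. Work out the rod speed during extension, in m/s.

Cap-side area A_cap = π/4 × (236 mm)² = 43740 mm^2
v = Q / A

v ≈ 0.572 m/s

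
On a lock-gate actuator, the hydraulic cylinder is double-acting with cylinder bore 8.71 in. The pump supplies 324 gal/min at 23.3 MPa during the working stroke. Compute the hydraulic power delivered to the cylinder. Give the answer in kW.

W ≈ 476 kW

Hydraulic power = P × Q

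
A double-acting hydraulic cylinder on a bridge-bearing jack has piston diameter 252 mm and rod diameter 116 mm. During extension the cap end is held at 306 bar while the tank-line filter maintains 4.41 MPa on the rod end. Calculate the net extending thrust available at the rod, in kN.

Cap-side area A_cap = π/4 × (252 mm)² = 49880 mm^2
Rod-side annular area A_ann = π/4 × (252² − 116²) = 39310 mm^2
Net thrust = P_cap·A_cap − P_rod·A_ann = 1526 kN − 173.3 kN

F ≈ 1350 kN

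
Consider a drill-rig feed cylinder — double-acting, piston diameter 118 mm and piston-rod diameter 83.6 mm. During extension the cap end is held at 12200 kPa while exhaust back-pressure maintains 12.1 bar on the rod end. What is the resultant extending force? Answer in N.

F ≈ 1.27e5 N

Cap-side area A_cap = π/4 × (118 mm)² = 10940 mm^2
Rod-side annular area A_ann = π/4 × (118² − 83.6²) = 5447 mm^2
Net thrust = P_cap·A_cap − P_rod·A_ann = 1.334e5 N − 6591 N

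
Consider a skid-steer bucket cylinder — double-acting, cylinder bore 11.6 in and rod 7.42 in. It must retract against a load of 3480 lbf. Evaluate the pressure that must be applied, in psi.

Rod-side annular area A_ann = π/4 × (11.6² − 7.42²) = 62.44 in^2
Retraction: pressure acts on the annular area.
P = F / A = 3480 lbf / A

P ≈ 55.7 psi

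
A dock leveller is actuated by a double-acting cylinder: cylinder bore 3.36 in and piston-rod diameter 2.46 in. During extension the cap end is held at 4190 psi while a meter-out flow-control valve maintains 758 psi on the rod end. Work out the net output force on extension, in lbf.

Cap-side area A_cap = π/4 × (3.36 in)² = 8.867 in^2
Rod-side annular area A_ann = π/4 × (3.36² − 2.46²) = 4.114 in^2
Net thrust = P_cap·A_cap − P_rod·A_ann = 37150 lbf − 3118 lbf

F ≈ 34000 lbf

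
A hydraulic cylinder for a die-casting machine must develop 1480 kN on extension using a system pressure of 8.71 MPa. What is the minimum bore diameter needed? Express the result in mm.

D ≈ 465 mm

Extension force acts on the full piston face: F = P × (π/4)D².
D = √(4F / (πP)) = √(4 × 1480 kN / (π × 8.71 MPa))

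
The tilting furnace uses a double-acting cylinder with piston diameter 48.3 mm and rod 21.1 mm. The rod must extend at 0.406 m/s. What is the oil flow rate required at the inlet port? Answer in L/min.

Cap-side area A_cap = π/4 × (48.3 mm)² = 1832 mm^2
Q = A × v

Q ≈ 44.6 L/min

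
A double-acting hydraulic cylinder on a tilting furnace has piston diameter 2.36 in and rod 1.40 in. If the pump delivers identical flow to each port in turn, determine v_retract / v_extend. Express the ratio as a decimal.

Cap-side area A_cap = π/4 × (2.36 in)² = 4.374 in^2
Rod-side annular area A_ann = π/4 × (2.36² − 1.40²) = 2.835 in^2
For equal Q, v ∝ 1/A, so v_ret/v_ext = A_cap/A_ann.

v_ret/v_ext ≈ 1.54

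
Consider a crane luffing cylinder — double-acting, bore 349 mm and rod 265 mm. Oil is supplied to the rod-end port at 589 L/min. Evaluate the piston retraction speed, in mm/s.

v ≈ 242 mm/s

Rod-side annular area A_ann = π/4 × (349² − 265²) = 40510 mm^2
Flow into the rod-end port fills the annular volume.
v = Q / A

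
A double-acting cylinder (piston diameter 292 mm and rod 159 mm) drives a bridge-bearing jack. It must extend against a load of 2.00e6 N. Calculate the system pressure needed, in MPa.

Cap-side area A_cap = π/4 × (292 mm)² = 66970 mm^2
P = F / A = 2.00e6 N / A

P ≈ 29.9 MPa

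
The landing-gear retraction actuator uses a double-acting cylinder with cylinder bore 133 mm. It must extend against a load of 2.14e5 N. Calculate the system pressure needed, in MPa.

Cap-side area A_cap = π/4 × (133 mm)² = 13890 mm^2
P = F / A = 2.14e5 N / A

P ≈ 15.4 MPa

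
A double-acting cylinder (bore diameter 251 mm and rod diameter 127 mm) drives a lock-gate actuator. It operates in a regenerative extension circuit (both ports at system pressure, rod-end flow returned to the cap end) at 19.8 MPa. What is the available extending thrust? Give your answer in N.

F ≈ 2.51e5 N

With equal pressure on both faces, forces on the annular region cancel; the net push is pressure × rod cross-section.
Rod cross-section A_rod = π/4 × (127 mm)² = 12670 mm^2
F = P × A_rod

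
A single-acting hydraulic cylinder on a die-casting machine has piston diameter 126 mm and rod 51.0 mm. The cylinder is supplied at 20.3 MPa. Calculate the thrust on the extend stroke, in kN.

F ≈ 253 kN

Cap-side area A_cap = π/4 × (126 mm)² = 12470 mm^2
F = P × A_cap = 20.3 MPa × A_cap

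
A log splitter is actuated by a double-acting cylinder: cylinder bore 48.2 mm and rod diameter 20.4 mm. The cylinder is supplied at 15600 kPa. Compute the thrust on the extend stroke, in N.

Cap-side area A_cap = π/4 × (48.2 mm)² = 1825 mm^2
F = P × A_cap = 15600 kPa × A_cap

F ≈ 28500 N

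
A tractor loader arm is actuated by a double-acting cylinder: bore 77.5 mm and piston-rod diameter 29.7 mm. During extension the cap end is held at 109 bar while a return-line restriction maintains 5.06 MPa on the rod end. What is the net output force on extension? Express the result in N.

Cap-side area A_cap = π/4 × (77.5 mm)² = 4717 mm^2
Rod-side annular area A_ann = π/4 × (77.5² − 29.7²) = 4025 mm^2
Net thrust = P_cap·A_cap − P_rod·A_ann = 51420 N − 20360 N

F ≈ 31100 N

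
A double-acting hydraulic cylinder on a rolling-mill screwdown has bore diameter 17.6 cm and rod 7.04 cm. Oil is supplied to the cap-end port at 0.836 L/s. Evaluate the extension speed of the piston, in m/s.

Cap-side area A_cap = π/4 × (17.6 cm)² = 243.3 cm^2
v = Q / A

v ≈ 0.0344 m/s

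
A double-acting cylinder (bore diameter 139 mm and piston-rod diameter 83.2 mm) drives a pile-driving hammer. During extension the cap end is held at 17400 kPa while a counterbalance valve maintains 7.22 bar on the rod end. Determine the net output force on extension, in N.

Cap-side area A_cap = π/4 × (139 mm)² = 15170 mm^2
Rod-side annular area A_ann = π/4 × (139² − 83.2²) = 9738 mm^2
Net thrust = P_cap·A_cap − P_rod·A_ann = 2.640e5 N − 7031 N

F ≈ 2.57e5 N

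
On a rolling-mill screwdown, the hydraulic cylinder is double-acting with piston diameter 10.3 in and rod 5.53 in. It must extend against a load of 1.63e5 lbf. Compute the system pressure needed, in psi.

Cap-side area A_cap = π/4 × (10.3 in)² = 83.32 in^2
P = F / A = 1.63e5 lbf / A

P ≈ 1960 psi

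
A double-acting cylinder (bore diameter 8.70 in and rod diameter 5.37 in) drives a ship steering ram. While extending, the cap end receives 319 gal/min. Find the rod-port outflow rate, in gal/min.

Q_out ≈ 197 gal/min

Cap-side area A_cap = π/4 × (8.70 in)² = 59.45 in^2
Rod-side annular area A_ann = π/4 × (8.70² − 5.37²) = 36.80 in^2
Piston speed v = Q_in/A_cap; rod-end outflow Q_out = v × A_ann = Q_in × A_ann/A_cap.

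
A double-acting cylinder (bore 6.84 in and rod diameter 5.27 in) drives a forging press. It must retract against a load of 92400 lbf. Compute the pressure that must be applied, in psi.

P ≈ 6190 psi

Rod-side annular area A_ann = π/4 × (6.84² − 5.27²) = 14.93 in^2
Retraction: pressure acts on the annular area.
P = F / A = 92400 lbf / A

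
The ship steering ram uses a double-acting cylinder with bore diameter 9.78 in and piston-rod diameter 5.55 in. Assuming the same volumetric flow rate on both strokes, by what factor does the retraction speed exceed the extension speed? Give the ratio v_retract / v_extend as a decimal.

Cap-side area A_cap = π/4 × (9.78 in)² = 75.12 in^2
Rod-side annular area A_ann = π/4 × (9.78² − 5.55²) = 50.93 in^2
For equal Q, v ∝ 1/A, so v_ret/v_ext = A_cap/A_ann.

v_ret/v_ext ≈ 1.48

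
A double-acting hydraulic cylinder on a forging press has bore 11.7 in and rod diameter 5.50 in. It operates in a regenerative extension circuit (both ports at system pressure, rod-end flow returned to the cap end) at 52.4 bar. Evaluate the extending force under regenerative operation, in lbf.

With equal pressure on both faces, forces on the annular region cancel; the net push is pressure × rod cross-section.
Rod cross-section A_rod = π/4 × (5.50 in)² = 23.76 in^2
F = P × A_rod

F ≈ 18100 lbf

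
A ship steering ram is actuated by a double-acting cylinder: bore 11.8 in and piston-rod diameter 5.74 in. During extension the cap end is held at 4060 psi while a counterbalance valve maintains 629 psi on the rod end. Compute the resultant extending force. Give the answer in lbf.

F ≈ 3.91e5 lbf

Cap-side area A_cap = π/4 × (11.8 in)² = 109.4 in^2
Rod-side annular area A_ann = π/4 × (11.8² − 5.74²) = 83.48 in^2
Net thrust = P_cap·A_cap − P_rod·A_ann = 4.440e5 lbf − 52510 lbf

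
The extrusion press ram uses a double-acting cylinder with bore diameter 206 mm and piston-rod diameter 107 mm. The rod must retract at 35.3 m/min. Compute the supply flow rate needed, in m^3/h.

Q ≈ 51.5 m^3/h

Rod-side annular area A_ann = π/4 × (206² − 107²) = 24340 mm^2
Q = A × v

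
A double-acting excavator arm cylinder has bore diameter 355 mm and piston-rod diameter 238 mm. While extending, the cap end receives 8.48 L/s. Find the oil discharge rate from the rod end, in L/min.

Q_out ≈ 280 L/min

Cap-side area A_cap = π/4 × (355 mm)² = 98980 mm^2
Rod-side annular area A_ann = π/4 × (355² − 238²) = 54490 mm^2
Piston speed v = Q_in/A_cap; rod-end outflow Q_out = v × A_ann = Q_in × A_ann/A_cap.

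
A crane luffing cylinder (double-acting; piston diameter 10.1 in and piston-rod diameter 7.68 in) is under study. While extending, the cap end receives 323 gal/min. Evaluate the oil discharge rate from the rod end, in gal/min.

Cap-side area A_cap = π/4 × (10.1 in)² = 80.12 in^2
Rod-side annular area A_ann = π/4 × (10.1² − 7.68²) = 33.79 in^2
Piston speed v = Q_in/A_cap; rod-end outflow Q_out = v × A_ann = Q_in × A_ann/A_cap.

Q_out ≈ 136 gal/min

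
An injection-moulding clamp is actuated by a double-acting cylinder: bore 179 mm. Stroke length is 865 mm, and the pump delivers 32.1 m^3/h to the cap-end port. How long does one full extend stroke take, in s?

t ≈ 2.44 s

Cap-side area A_cap = π/4 × (179 mm)² = 25160 mm^2
Swept volume V = A × L; t = V / Q = A·L / Q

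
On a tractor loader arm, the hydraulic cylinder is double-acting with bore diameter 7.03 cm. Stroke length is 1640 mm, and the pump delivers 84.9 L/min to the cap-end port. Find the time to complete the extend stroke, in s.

t ≈ 4.50 s

Cap-side area A_cap = π/4 × (7.03 cm)² = 38.82 cm^2
Swept volume V = A × L; t = V / Q = A·L / Q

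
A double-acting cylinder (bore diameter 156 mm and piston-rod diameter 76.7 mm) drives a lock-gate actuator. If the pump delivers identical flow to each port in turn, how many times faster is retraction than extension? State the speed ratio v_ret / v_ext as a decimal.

v_ret/v_ext ≈ 1.32

Cap-side area A_cap = π/4 × (156 mm)² = 19110 mm^2
Rod-side annular area A_ann = π/4 × (156² − 76.7²) = 14490 mm^2
For equal Q, v ∝ 1/A, so v_ret/v_ext = A_cap/A_ann.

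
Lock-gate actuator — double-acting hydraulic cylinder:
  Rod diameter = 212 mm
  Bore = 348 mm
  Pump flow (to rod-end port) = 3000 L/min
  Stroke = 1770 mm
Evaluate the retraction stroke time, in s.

Rod-side annular area A_ann = π/4 × (348² − 212²) = 59820 mm^2
Swept volume V = A × L; t = V / Q = A·L / Q

t ≈ 2.12 s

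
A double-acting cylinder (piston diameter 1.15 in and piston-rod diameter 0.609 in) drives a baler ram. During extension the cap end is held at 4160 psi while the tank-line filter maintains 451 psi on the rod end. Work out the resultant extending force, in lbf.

F ≈ 3980 lbf

Cap-side area A_cap = π/4 × (1.15 in)² = 1.039 in^2
Rod-side annular area A_ann = π/4 × (1.15² − 0.609²) = 0.7474 in^2
Net thrust = P_cap·A_cap − P_rod·A_ann = 4321 lbf − 337.1 lbf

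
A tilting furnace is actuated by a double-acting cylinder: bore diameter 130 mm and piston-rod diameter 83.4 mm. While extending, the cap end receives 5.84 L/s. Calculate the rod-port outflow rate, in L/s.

Cap-side area A_cap = π/4 × (130 mm)² = 13270 mm^2
Rod-side annular area A_ann = π/4 × (130² − 83.4²) = 7810 mm^2
Piston speed v = Q_in/A_cap; rod-end outflow Q_out = v × A_ann = Q_in × A_ann/A_cap.

Q_out ≈ 3.44 L/s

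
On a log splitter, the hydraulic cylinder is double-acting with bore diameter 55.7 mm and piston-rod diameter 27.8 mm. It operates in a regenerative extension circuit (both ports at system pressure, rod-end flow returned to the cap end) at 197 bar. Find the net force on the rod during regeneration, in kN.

F ≈ 12.0 kN

With equal pressure on both faces, forces on the annular region cancel; the net push is pressure × rod cross-section.
Rod cross-section A_rod = π/4 × (27.8 mm)² = 607.0 mm^2
F = P × A_rod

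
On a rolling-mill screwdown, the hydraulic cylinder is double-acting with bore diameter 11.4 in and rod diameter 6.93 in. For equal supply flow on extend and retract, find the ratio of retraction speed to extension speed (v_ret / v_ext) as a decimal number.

v_ret/v_ext ≈ 1.59

Cap-side area A_cap = π/4 × (11.4 in)² = 102.1 in^2
Rod-side annular area A_ann = π/4 × (11.4² − 6.93²) = 64.35 in^2
For equal Q, v ∝ 1/A, so v_ret/v_ext = A_cap/A_ann.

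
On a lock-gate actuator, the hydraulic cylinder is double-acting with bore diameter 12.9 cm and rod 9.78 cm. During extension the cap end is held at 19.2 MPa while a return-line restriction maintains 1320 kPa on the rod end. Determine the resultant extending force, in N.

F ≈ 2.44e5 N

Cap-side area A_cap = π/4 × (12.9 cm)² = 130.7 cm^2
Rod-side annular area A_ann = π/4 × (12.9² − 9.78²) = 55.58 cm^2
Net thrust = P_cap·A_cap − P_rod·A_ann = 2.509e5 N − 7336 N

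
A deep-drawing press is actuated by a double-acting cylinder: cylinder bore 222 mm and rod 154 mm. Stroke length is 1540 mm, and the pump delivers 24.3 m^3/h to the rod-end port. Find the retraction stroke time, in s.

Rod-side annular area A_ann = π/4 × (222² − 154²) = 20080 mm^2
Swept volume V = A × L; t = V / Q = A·L / Q

t ≈ 4.58 s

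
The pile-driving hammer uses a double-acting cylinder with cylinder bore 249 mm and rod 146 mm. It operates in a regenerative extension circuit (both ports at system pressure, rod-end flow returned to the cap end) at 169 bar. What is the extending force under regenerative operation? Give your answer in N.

F ≈ 2.83e5 N

With equal pressure on both faces, forces on the annular region cancel; the net push is pressure × rod cross-section.
Rod cross-section A_rod = π/4 × (146 mm)² = 16740 mm^2
F = P × A_rod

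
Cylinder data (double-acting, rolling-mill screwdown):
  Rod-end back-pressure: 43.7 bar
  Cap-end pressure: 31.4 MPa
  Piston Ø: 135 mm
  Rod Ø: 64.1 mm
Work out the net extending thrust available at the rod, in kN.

Cap-side area A_cap = π/4 × (135 mm)² = 14310 mm^2
Rod-side annular area A_ann = π/4 × (135² − 64.1²) = 11090 mm^2
Net thrust = P_cap·A_cap − P_rod·A_ann = 449.5 kN − 48.45 kN

F ≈ 401 kN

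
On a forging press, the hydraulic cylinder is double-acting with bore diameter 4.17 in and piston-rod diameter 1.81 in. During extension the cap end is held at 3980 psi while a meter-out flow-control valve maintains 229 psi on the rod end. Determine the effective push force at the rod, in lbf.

F ≈ 51800 lbf

Cap-side area A_cap = π/4 × (4.17 in)² = 13.66 in^2
Rod-side annular area A_ann = π/4 × (4.17² − 1.81²) = 11.08 in^2
Net thrust = P_cap·A_cap − P_rod·A_ann = 54360 lbf − 2538 lbf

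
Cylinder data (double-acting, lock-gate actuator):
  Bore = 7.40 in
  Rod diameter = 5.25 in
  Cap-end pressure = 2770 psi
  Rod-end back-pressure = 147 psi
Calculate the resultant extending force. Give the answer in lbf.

Cap-side area A_cap = π/4 × (7.40 in)² = 43.01 in^2
Rod-side annular area A_ann = π/4 × (7.40² − 5.25²) = 21.36 in^2
Net thrust = P_cap·A_cap − P_rod·A_ann = 1.191e5 lbf − 3140 lbf

F ≈ 1.16e5 lbf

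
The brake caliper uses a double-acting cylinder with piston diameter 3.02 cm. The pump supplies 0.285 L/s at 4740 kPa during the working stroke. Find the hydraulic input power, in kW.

Hydraulic power = P × Q

W ≈ 1.35 kW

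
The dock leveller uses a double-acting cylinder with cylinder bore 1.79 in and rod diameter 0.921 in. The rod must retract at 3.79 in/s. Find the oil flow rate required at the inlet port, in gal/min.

Rod-side annular area A_ann = π/4 × (1.79² − 0.921²) = 1.850 in^2
Q = A × v

Q ≈ 1.82 gal/min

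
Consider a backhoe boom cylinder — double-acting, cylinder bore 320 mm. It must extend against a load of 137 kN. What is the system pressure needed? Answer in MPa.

Cap-side area A_cap = π/4 × (320 mm)² = 80420 mm^2
P = F / A = 137 kN / A

P ≈ 1.70 MPa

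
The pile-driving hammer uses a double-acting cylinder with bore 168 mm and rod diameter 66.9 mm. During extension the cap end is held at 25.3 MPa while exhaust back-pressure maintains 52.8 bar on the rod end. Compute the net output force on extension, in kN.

Cap-side area A_cap = π/4 × (168 mm)² = 22170 mm^2
Rod-side annular area A_ann = π/4 × (168² − 66.9²) = 18650 mm^2
Net thrust = P_cap·A_cap − P_rod·A_ann = 560.8 kN − 98.48 kN

F ≈ 462 kN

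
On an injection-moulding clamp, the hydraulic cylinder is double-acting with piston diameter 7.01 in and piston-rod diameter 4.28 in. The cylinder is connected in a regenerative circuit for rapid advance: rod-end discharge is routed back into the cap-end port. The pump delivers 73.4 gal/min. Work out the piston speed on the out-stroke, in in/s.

v ≈ 19.6 in/s

In regeneration the rod-end outflow joins the pump flow into the cap end, so the net volume the pump must supply per unit advance equals the rod cross-section area.
Rod cross-section A_rod = π/4 × (4.28 in)² = 14.39 in^2
v = Q_pump / A_rod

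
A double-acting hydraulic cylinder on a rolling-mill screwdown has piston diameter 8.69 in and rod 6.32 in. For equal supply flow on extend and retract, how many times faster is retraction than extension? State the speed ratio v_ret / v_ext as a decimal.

v_ret/v_ext ≈ 2.12

Cap-side area A_cap = π/4 × (8.69 in)² = 59.31 in^2
Rod-side annular area A_ann = π/4 × (8.69² − 6.32²) = 27.94 in^2
For equal Q, v ∝ 1/A, so v_ret/v_ext = A_cap/A_ann.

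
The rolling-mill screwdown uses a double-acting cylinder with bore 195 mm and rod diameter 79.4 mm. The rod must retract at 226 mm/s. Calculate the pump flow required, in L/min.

Q ≈ 338 L/min

Rod-side annular area A_ann = π/4 × (195² − 79.4²) = 24910 mm^2
Q = A × v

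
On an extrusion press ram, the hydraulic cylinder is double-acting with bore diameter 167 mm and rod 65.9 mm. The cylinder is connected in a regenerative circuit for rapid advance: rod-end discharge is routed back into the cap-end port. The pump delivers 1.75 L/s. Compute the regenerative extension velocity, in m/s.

In regeneration the rod-end outflow joins the pump flow into the cap end, so the net volume the pump must supply per unit advance equals the rod cross-section area.
Rod cross-section A_rod = π/4 × (65.9 mm)² = 3411 mm^2
v = Q_pump / A_rod

v ≈ 0.513 m/s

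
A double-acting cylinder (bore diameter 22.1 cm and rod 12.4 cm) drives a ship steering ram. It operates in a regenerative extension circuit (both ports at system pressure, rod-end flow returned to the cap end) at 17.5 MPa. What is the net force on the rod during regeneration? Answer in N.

With equal pressure on both faces, forces on the annular region cancel; the net push is pressure × rod cross-section.
Rod cross-section A_rod = π/4 × (12.4 cm)² = 120.8 cm^2
F = P × A_rod

F ≈ 2.11e5 N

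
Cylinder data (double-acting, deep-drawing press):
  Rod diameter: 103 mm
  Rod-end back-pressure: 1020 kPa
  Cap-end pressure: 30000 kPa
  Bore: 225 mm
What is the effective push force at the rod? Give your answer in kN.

F ≈ 1160 kN

Cap-side area A_cap = π/4 × (225 mm)² = 39760 mm^2
Rod-side annular area A_ann = π/4 × (225² − 103²) = 31430 mm^2
Net thrust = P_cap·A_cap − P_rod·A_ann = 1193 kN − 32.06 kN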